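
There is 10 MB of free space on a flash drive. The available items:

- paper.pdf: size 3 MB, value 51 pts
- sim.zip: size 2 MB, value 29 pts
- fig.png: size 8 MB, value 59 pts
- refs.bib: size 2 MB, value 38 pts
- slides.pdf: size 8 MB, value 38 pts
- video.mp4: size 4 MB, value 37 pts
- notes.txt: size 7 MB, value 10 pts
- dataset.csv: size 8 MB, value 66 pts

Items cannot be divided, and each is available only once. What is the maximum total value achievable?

126 pts

Check high-value combinations within 10 MB:
- paper.pdf+refs.bib+video.mp4: size 3+2+4=9, value 51+38+37=126
- paper.pdf+sim.zip+refs.bib: size 3+2+2=7, value 51+29+38=118
- paper.pdf+sim.zip+video.mp4: size 3+2+4=9, value 51+29+37=117
- sim.zip+refs.bib+video.mp4: size 2+2+4=8, value 29+38+37=104
- refs.bib+dataset.csv: size 2+8=10, value 38+66=104
Best: 126 pts.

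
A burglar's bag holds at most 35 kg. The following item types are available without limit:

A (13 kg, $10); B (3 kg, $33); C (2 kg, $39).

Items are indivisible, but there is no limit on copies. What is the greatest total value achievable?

Best value-per-unit is C at 39/2, and filling with it alone uses weight 17×2=34. No mix of the others beats 17×39 = 663.

$663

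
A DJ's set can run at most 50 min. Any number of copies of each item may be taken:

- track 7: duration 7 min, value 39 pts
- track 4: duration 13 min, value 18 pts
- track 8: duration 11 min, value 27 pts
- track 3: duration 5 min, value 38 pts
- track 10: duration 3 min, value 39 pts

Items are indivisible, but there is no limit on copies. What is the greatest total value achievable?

624 pts

Best value-per-unit is track 10 at 39/3, and filling with it alone uses duration 16×3=48. No mix of the others beats 16×39 = 624.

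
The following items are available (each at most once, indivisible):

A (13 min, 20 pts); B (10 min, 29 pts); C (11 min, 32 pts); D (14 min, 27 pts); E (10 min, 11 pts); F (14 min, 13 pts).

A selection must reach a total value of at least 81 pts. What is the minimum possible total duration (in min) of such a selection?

34

Subsets with value ≥ 81, sorted by total duration:
- A+B+C: duration 34, value 81
- B+C+D: duration 35, value 88
- A+B+C+E: duration 44, value 92
Minimum duration: 34 min.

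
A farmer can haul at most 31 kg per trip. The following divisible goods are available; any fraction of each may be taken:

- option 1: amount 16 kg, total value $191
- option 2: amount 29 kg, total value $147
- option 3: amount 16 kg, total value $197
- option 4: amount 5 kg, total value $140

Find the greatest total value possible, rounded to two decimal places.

Take in order of value per unit:
- option 4 (140/5 per unit): all 5 → value 140, running total 140.00
- option 3 (197/16 per unit): all 16 → value 197, running total 337.00
- option 1 (191/16 per unit): 10 of 16 → value 10×191/16 = 119.3750, running total 456.38
Total 456.38.

456.38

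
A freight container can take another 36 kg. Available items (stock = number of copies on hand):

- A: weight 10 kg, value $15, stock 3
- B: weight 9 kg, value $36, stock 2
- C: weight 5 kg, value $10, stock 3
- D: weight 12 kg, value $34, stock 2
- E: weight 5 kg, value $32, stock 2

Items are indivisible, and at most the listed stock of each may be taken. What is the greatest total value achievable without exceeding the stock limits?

$146

Best selections within weight 36 and stock limits:
- 2×B + 1×C + 2×E: weight 33, value 146
- 1×B + 1×C + 1×D + 2×E: weight 36, value 144
- 2×B + 1×D + 1×E: weight 35, value 138
- 2×B + 2×E: weight 28, value 136
Best: $146.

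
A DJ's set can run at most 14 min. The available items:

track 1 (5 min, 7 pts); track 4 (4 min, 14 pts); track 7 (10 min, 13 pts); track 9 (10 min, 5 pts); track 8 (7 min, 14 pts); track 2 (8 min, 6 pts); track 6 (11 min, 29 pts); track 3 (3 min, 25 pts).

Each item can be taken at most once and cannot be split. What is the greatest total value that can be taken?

54 pts

This is a 0/1 knapsack; check combinations near the capacity.
- track 6+track 3: duration 11+3=14, value 29+25=54
- track 4+track 8+track 3: duration 4+7+3=14, value 14+14+25=53
- track 1+track 4+track 3: duration 5+4+3=12, value 7+14+25=46
- track 4+track 3: duration 4+3=7, value 14+25=39
- track 8+track 3: duration 7+3=10, value 14+25=39
Best: 54 pts.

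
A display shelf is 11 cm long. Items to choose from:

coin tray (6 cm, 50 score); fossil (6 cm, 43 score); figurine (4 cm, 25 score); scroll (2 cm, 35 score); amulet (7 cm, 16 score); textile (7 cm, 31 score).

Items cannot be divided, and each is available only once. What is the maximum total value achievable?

85 score

Check high-value combinations within 11 cm:
- coin tray+scroll: length 6+2=8, value 50+35=85
- fossil+scroll: length 6+2=8, value 43+35=78
- coin tray+figurine: length 6+4=10, value 50+25=75
- fossil+figurine: length 6+4=10, value 43+25=68
Best: 85 score.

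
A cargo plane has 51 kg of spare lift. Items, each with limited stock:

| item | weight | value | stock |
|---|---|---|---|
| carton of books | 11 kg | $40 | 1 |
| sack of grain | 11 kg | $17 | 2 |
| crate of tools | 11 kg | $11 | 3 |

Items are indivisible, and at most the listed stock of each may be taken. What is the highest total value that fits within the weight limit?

Top feasible selections:
- 1×carton of books + 2×sack of grain + 1×crate of tools: weight 44, value 85
- 1×carton of books + 1×sack of grain + 2×crate of tools: weight 44, value 79
- 1×carton of books + 2×sack of grain: weight 33, value 74
- 1×carton of books + 3×crate of tools: weight 44, value 73
Best: $85.

$85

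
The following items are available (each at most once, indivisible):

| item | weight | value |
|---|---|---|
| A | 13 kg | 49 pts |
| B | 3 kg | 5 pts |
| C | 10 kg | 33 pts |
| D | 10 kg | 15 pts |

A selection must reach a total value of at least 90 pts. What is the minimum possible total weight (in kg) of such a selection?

Subsets with value ≥ 90, sorted by total weight:
- A+C+D: weight 33, value 97
- A+B+C+D: weight 36, value 102
Minimum weight: 33 kg.

33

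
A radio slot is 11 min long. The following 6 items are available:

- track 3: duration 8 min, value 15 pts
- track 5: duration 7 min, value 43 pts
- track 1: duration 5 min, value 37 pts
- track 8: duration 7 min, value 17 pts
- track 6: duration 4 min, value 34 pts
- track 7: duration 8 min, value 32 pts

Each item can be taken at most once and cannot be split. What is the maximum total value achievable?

77 pts

Check high-value combinations within 11 min:
- track 5+track 6: duration 7+4=11, value 43+34=77
- track 1+track 6: duration 5+4=9, value 37+34=71
- track 8+track 6: duration 7+4=11, value 17+34=51
Best: 77 pts.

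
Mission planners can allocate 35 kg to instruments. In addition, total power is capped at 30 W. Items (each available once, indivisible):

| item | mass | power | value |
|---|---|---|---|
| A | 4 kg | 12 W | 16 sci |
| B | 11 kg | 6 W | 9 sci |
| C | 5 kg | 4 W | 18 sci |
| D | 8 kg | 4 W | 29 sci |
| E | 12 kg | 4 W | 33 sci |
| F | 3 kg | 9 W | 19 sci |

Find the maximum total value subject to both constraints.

Feasible sets respecting both limits:
- C+D+E+F: mass 28, power 21, value 99
- A+D+E+F: mass 27, power 29, value 97
- A+C+D+E: mass 29, power 24, value 96
- B+D+E+F: mass 34, power 23, value 90
Best: 99 sci.

99 sci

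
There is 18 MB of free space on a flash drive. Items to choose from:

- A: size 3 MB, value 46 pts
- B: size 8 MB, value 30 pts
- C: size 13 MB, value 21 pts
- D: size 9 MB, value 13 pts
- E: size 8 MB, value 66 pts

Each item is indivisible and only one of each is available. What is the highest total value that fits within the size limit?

This is a 0/1 knapsack; check combinations near the capacity.
- A+E: size 3+8=11, value 46+66=112
- B+E: size 8+8=16, value 30+66=96
- D+E: size 9+8=17, value 13+66=79
- A+B: size 3+8=11, value 46+30=76
Best: 112 pts.

112 pts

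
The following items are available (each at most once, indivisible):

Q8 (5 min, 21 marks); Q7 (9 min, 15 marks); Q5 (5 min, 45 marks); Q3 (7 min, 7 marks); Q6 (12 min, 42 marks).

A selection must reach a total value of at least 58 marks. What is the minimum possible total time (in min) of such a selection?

Subsets with value ≥ 58, sorted by total time:
- Q8+Q5: time 10, value 66
- Q7+Q5: time 14, value 60
Minimum time: 10 min.

10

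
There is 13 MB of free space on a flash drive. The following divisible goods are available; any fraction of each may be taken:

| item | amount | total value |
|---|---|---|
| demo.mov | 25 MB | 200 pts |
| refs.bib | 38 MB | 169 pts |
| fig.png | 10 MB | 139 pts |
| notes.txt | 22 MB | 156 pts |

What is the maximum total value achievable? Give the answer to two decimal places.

Take in order of value per unit:
- fig.png (139/10 per unit): all 10 → value 139, running total 139.00
- demo.mov (200/25 per unit): 3 of 25 → value 3×200/25 = 24.0000, running total 163.00
Total 163.00.

163.00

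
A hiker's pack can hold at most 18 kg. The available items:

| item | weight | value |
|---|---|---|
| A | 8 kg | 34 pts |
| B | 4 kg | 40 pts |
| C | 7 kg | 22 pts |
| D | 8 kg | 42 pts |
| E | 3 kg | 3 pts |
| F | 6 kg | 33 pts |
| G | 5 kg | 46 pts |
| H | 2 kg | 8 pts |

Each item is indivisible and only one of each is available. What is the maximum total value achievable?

Check high-value combinations within 18 kg:
- B+D+G: weight 4+8+5=17, value 40+42+46=128
- B+F+G+H: weight 4+6+5+2=17, value 40+33+46+8=127
- B+E+F+G: weight 4+3+6+5=18, value 40+3+33+46=122
- A+B+G: weight 8+4+5=17, value 34+40+46=120
- B+F+G: weight 4+6+5=15, value 40+33+46=119
Best: 128 pts.

128 pts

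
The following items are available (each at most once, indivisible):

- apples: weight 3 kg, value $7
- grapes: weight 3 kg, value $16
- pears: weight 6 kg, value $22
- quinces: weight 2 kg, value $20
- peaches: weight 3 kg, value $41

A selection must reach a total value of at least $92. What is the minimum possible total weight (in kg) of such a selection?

Subsets with value ≥ 92, sorted by total weight:
- grapes+pears+quinces+peaches: weight 14, value 99
- apples+grapes+pears+quinces+peaches: weight 17, value 106
Minimum weight: 14 kg.

14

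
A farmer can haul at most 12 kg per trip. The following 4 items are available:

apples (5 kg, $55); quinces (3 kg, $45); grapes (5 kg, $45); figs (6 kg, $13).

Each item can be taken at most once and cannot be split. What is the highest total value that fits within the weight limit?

Check high-value combinations within 12 kg:
- apples+quinces: weight 5+3=8, value 55+45=100
- apples+grapes: weight 5+5=10, value 55+45=100
- quinces+grapes: weight 3+5=8, value 45+45=90
- apples+figs: weight 5+6=11, value 55+13=68
- quinces+figs: weight 3+6=9, value 45+13=58
Best: $100.

$100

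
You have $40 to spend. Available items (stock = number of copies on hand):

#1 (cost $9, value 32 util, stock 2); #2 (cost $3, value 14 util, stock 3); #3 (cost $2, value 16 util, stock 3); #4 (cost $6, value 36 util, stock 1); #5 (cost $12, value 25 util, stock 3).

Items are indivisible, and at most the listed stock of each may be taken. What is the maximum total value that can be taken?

190 util

Top feasible selections:
- 2×#1 + 3×#2 + 3×#3 + 1×#4: cost 39, value 190
- 2×#1 + 2×#2 + 3×#3 + 1×#4: cost 36, value 176
- 2×#1 + 3×#2 + 2×#3 + 1×#4: cost 37, value 174
- 1×#1 + 2×#2 + 3×#3 + 1×#4 + 1×#5: cost 39, value 169
Best: 190 util.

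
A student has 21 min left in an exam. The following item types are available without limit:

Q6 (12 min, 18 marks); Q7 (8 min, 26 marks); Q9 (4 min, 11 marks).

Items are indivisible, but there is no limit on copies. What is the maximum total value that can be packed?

Best value-per-unit is Q7 at 26/8; filling with it alone gives 2×26 = 52.
Optimal mix: 2×Q7 + 1×Q9 → time 20, value 63.

63 marks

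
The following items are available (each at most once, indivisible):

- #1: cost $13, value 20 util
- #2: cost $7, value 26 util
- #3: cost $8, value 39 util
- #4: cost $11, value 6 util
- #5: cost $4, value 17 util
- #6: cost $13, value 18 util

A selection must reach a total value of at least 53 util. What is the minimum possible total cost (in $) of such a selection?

12

Subsets with value ≥ 53, sorted by total cost:
- #3+#5: cost 12, value 56
- #2+#3: cost 15, value 65
- #2+#3+#5: cost 19, value 82
- #1+#3: cost 21, value 59
Minimum cost: 12 $.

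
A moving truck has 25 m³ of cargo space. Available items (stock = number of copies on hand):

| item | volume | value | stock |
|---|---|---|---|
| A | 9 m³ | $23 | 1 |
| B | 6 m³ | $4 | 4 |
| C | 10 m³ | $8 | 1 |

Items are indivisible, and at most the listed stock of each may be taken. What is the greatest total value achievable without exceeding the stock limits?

$35

Best selections within volume 25 and stock limits:
- 1×A + 1×B + 1×C: volume 25, value 35
- 1×A + 1×C: volume 19, value 31
- 1×A + 2×B: volume 21, value 31
- 1×A + 1×B: volume 15, value 27
Best: $35.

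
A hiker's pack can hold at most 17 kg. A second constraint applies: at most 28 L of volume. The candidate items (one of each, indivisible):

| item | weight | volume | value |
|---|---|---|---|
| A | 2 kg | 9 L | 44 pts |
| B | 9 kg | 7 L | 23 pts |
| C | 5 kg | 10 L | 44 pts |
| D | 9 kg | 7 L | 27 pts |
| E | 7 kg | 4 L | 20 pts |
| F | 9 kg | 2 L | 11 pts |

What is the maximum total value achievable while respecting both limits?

Feasible sets respecting both limits:
- A+C+D: weight 16, volume 26, value 115
- A+B+C: weight 16, volume 26, value 111
- A+C+E: weight 14, volume 23, value 108
Best: 115 pts.

115 pts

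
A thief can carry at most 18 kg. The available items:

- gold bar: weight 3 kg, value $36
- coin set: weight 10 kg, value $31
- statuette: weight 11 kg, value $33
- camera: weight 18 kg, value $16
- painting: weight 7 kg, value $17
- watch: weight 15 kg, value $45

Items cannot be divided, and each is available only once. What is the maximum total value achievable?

$81

Check high-value combinations within 18 kg:
- gold bar+watch: weight 3+15=18, value 36+45=81
- gold bar+statuette: weight 3+11=14, value 36+33=69
- gold bar+coin set: weight 3+10=13, value 36+31=67
- gold bar+painting: weight 3+7=10, value 36+17=53
Best: $81.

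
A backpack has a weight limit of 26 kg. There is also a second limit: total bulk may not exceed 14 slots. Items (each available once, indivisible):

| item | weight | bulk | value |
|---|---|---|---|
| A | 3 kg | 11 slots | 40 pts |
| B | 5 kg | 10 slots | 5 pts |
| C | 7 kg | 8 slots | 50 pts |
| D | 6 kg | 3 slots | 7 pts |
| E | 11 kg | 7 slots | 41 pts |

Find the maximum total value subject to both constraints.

57 pts

Feasible sets respecting both limits:
- C+D: weight 13, bulk 11, value 57
- C: weight 7, bulk 8, value 50
- D+E: weight 17, bulk 10, value 48
Best: 57 pts.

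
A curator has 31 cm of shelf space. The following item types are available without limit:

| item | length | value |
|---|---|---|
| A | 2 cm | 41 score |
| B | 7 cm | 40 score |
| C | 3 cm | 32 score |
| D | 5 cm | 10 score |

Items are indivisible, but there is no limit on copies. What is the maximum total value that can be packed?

Best value-per-unit is A at 41/2, and filling with it alone uses length 15×2=30. No mix of the others beats 15×41 = 615.

615 score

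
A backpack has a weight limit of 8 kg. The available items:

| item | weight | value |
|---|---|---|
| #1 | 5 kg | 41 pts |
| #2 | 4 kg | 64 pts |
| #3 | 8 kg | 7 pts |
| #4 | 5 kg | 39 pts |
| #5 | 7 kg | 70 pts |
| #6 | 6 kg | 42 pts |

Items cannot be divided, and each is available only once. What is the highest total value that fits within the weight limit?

70 pts

This is a 0/1 knapsack; check combinations near the capacity.
- #5: weight 7, value 70
- #2: weight 4, value 64
- #6: weight 6, value 42
- #1: weight 5, value 41
Best: 70 pts.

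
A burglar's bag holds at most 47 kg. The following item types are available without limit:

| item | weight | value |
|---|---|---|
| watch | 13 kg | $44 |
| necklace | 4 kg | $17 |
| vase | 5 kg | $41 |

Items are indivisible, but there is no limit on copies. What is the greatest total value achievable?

Best value-per-unit is vase at 41/5, and filling with it alone uses weight 9×5=45. No mix of the others beats 9×41 = 369.

$369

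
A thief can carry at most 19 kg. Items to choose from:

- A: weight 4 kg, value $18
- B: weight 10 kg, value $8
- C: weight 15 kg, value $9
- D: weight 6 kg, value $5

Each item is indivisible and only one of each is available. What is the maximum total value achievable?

This is a 0/1 knapsack; check combinations near the capacity.
- A+C: weight 4+15=19, value 18+9=27
- A+B: weight 4+10=14, value 18+8=26
- A+D: weight 4+6=10, value 18+5=23
Best: $27.

$27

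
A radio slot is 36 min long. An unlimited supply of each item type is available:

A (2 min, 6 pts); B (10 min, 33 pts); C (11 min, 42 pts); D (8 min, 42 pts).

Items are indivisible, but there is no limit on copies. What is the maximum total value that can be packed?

180 pts

Best value-per-unit is D at 42/8; filling with it alone gives 4×42 = 168.
Optimal mix: 2×A + 4×D → duration 36, value 180.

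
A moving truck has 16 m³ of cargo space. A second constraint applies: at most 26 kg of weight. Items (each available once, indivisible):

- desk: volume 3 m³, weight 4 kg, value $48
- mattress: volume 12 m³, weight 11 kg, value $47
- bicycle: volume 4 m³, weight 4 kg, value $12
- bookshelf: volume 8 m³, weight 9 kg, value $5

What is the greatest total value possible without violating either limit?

$95

Feasible sets respecting both limits:
- desk+mattress: volume 15, weight 15, value 95
- desk+bicycle+bookshelf: volume 15, weight 17, value 65
- desk+bicycle: volume 7, weight 8, value 60
- mattress+bicycle: volume 16, weight 15, value 59
Best: $95.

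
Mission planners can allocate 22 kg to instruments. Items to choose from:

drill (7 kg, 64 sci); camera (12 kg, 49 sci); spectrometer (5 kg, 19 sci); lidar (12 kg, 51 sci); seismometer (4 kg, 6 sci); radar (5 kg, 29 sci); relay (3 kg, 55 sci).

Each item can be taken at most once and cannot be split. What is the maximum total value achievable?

170 sci

Check high-value combinations within 22 kg:
- drill+lidar+relay: mass 7+12+3=22, value 64+51+55=170
- drill+camera+relay: mass 7+12+3=22, value 64+49+55=168
- drill+spectrometer+radar+relay: mass 7+5+5+3=20, value 64+19+29+55=167
Best: 170 sci.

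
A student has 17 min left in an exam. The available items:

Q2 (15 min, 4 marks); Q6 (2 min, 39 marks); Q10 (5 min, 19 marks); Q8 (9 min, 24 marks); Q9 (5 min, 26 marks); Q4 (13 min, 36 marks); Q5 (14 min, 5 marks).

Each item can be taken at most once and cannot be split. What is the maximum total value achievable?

89 marks

Check high-value combinations within 17 min:
- Q6+Q8+Q9: time 2+9+5=16, value 39+24+26=89
- Q6+Q10+Q9: time 2+5+5=12, value 39+19+26=84
- Q6+Q10+Q8: time 2+5+9=16, value 39+19+24=82
- Q6+Q4: time 2+13=15, value 39+36=75
Best: 89 marks.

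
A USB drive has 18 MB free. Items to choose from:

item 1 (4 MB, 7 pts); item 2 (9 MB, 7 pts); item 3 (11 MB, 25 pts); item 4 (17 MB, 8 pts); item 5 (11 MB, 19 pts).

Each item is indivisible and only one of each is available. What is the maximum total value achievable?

Check high-value combinations within 18 MB:
- item 1+item 3: size 4+11=15, value 7+25=32
- item 1+item 5: size 4+11=15, value 7+19=26
- item 3: size 11, value 25
Best: 32 pts.

32 pts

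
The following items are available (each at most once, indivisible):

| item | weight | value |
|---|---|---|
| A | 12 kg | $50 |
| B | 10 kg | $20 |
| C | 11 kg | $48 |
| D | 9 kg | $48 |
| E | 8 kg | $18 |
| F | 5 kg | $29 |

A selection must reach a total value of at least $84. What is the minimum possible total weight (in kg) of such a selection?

Subsets with value ≥ 84, sorted by total weight:
- C+D: weight 20, value 96
- A+D: weight 21, value 98
Minimum weight: 20 kg.

20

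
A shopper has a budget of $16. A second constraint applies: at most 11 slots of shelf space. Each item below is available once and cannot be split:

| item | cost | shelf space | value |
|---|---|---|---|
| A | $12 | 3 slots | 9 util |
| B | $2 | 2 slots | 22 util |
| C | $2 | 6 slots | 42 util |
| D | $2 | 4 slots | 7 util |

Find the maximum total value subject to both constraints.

Feasible sets respecting both limits:
- A+B+C: cost 16, shelf space 11, value 73
- B+C: cost 4, shelf space 8, value 64
- A+C: cost 14, shelf space 9, value 51
- C+D: cost 4, shelf space 10, value 49
Best: 73 util.

73 util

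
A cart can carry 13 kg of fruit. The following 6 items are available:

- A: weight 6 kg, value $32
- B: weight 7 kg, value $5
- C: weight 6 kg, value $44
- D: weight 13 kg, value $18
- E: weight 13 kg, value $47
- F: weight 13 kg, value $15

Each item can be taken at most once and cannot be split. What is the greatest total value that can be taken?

$76

Check high-value combinations within 13 kg:
- A+C: weight 6+6=12, value 32+44=76
- B+C: weight 7+6=13, value 5+44=49
- E: weight 13, value 47
- C: weight 6, value 44
- A+B: weight 6+7=13, value 32+5=37
Best: $76.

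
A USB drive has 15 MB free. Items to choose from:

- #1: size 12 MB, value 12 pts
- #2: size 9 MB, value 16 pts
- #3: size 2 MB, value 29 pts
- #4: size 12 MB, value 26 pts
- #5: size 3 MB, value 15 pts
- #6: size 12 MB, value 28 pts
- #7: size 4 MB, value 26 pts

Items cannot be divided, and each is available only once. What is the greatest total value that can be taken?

Check high-value combinations within 15 MB:
- #2+#3+#7: size 9+2+4=15, value 16+29+26=71
- #3+#5+#7: size 2+3+4=9, value 29+15+26=70
- #2+#3+#5: size 9+2+3=14, value 16+29+15=60
Best: 71 pts.

71 pts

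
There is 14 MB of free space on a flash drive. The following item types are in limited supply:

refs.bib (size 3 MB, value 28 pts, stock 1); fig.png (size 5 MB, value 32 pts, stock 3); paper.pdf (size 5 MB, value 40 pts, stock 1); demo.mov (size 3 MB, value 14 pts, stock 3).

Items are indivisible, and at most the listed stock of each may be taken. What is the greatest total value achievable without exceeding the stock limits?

Top feasible selections:
- 1×refs.bib + 1×fig.png + 1×paper.pdf: size 13, value 100
- 1×refs.bib + 1×paper.pdf + 2×demo.mov: size 14, value 96
Best: 100 pts.

100 pts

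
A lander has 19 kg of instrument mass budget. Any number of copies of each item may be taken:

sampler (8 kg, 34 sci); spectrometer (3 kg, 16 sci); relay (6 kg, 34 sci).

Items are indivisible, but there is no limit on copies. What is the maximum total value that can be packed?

102 sci

Best value-per-unit is relay at 34/6, and filling with it alone uses mass 3×6=18. No mix of the others beats 3×34 = 102.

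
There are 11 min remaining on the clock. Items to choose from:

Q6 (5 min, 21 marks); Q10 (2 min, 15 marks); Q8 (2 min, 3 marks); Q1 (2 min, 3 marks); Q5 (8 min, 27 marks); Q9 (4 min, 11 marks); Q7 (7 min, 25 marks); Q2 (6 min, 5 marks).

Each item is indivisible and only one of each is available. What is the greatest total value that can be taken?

47 marks

Check high-value combinations within 11 min:
- Q6+Q10+Q9: time 5+2+4=11, value 21+15+11=47
- Q10+Q8+Q7: time 2+2+7=11, value 15+3+25=43
- Q10+Q1+Q7: time 2+2+7=11, value 15+3+25=43
Best: 47 marks.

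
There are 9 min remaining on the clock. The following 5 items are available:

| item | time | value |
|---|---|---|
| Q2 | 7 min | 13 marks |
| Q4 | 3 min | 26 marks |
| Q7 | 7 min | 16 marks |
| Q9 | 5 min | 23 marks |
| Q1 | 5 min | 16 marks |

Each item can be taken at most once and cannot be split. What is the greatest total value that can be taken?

Check high-value combinations within 9 min:
- Q4+Q9: time 3+5=8, value 26+23=49
- Q4+Q1: time 3+5=8, value 26+16=42
- Q4: time 3, value 26
- Q9: time 5, value 23
- Q1: time 5, value 16
Best: 49 marks.

49 marks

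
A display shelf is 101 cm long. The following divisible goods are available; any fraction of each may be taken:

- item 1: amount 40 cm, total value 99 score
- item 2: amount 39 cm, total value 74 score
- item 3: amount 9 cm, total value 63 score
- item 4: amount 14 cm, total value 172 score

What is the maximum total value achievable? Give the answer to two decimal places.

Take in order of value per unit:
- item 4 (172/14 per unit): all 14 → value 172, running total 172.00
- item 3 (63/9 per unit): all 9 → value 63, running total 235.00
- item 1 (99/40 per unit): all 40 → value 99, running total 334.00
- item 2 (74/39 per unit): 38 of 39 → value 38×74/39 = 72.1026, running total 406.10
Total 406.10.

406.10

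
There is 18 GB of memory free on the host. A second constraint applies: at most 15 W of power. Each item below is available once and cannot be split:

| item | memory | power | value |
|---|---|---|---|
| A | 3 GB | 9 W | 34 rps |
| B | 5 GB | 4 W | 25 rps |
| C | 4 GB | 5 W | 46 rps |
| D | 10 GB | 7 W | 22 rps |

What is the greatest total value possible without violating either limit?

80 rps

Feasible sets respecting both limits:
- A+C: memory 7, power 14, value 80
- B+C: memory 9, power 9, value 71
- C+D: memory 14, power 12, value 68
- A+B: memory 8, power 13, value 59
Best: 80 rps.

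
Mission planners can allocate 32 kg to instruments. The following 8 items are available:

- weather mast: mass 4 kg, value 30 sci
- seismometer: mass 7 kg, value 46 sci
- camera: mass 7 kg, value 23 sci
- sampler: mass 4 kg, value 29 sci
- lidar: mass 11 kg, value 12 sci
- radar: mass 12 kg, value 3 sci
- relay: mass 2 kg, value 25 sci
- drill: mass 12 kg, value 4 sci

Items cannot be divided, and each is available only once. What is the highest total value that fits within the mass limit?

153 sci

This is a 0/1 knapsack; check combinations near the capacity.
- weather mast+seismometer+camera+sampler+relay: mass 4+7+7+4+2=24, value 30+46+23+29+25=153
- weather mast+seismometer+sampler+lidar+relay: mass 4+7+4+11+2=28, value 30+46+29+12+25=142
- weather mast+seismometer+camera+lidar+relay: mass 4+7+7+11+2=31, value 30+46+23+12+25=136
- seismometer+camera+sampler+lidar+relay: mass 7+7+4+11+2=31, value 46+23+29+12+25=135
Best: 153 sci.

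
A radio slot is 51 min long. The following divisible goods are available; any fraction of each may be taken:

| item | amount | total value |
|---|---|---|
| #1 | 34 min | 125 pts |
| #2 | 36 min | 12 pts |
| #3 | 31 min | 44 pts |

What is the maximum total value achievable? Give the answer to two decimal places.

149.13

Take in order of value per unit:
- #1 (125/34 per unit): all 34 → value 125, running total 125.00
- #3 (44/31 per unit): 17 of 31 → value 17×44/31 = 24.1290, running total 149.13
Total 149.13.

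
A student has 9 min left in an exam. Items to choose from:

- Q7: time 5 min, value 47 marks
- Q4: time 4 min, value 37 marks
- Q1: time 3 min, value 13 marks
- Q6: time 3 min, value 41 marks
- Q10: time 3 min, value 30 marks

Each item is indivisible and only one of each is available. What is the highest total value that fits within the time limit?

Check high-value combinations within 9 min:
- Q7+Q6: time 5+3=8, value 47+41=88
- Q7+Q4: time 5+4=9, value 47+37=84
- Q1+Q6+Q10: time 3+3+3=9, value 13+41+30=84
- Q4+Q6: time 4+3=7, value 37+41=78
- Q7+Q10: time 5+3=8, value 47+30=77
Best: 88 marks.

88 marks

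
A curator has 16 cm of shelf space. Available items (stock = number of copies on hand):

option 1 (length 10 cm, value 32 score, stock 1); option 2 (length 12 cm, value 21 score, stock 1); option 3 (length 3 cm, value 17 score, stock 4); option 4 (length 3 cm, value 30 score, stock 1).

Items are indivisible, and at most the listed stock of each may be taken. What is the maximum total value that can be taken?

Top feasible selections:
- 4×option 3 + 1×option 4: length 15, value 98
- 3×option 3 + 1×option 4: length 12, value 81
Best: 98 score.

98 score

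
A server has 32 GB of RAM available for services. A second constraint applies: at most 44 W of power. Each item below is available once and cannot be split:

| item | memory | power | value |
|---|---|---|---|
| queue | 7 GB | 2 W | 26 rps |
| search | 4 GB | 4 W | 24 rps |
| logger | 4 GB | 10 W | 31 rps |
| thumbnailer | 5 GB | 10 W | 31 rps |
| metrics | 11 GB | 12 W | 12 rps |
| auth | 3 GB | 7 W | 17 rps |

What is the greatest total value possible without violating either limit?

129 rps

Feasible sets respecting both limits:
- queue+search+logger+thumbnailer+auth: memory 23, power 33, value 129
- queue+search+logger+thumbnailer+metrics: memory 31, power 38, value 124
- queue+logger+thumbnailer+metrics+auth: memory 30, power 41, value 117
- search+logger+thumbnailer+metrics+auth: memory 27, power 43, value 115
Best: 129 rps.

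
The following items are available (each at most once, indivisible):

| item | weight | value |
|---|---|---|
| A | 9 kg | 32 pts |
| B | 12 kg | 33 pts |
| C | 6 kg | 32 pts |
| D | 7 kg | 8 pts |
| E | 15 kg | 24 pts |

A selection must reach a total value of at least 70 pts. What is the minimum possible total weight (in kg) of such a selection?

22

Subsets with value ≥ 70, sorted by total weight:
- A+C+D: weight 22, value 72
- B+C+D: weight 25, value 73
- A+B+C: weight 27, value 97
Minimum weight: 22 kg.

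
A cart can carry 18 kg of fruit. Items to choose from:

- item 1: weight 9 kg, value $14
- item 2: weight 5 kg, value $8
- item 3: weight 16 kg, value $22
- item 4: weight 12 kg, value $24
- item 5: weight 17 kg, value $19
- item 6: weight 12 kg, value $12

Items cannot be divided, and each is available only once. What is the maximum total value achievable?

Check high-value combinations within 18 kg:
- item 2+item 4: weight 5+12=17, value 8+24=32
- item 4: weight 12, value 24
- item 1+item 2: weight 9+5=14, value 14+8=22
- item 3: weight 16, value 22
- item 2+item 6: weight 5+12=17, value 8+12=20
Best: $32.

$32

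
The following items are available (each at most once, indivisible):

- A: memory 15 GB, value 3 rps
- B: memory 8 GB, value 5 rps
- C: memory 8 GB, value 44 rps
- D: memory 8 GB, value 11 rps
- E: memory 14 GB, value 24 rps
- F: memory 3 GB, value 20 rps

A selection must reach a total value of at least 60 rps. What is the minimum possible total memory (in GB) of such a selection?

11

Subsets with value ≥ 60, sorted by total memory:
- C+F: memory 11, value 64
- C+D+F: memory 19, value 75
Minimum memory: 11 GB.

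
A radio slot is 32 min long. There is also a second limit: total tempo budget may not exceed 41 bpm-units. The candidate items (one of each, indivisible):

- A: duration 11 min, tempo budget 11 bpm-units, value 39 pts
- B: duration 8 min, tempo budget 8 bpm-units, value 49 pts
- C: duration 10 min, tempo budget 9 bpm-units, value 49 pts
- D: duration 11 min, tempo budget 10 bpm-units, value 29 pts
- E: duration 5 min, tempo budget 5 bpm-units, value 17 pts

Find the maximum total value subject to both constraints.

137 pts

Feasible sets respecting both limits:
- A+B+C: duration 29, tempo budget 28, value 137
- B+C+D: duration 29, tempo budget 27, value 127
- A+B+D: duration 30, tempo budget 29, value 117
Best: 137 pts.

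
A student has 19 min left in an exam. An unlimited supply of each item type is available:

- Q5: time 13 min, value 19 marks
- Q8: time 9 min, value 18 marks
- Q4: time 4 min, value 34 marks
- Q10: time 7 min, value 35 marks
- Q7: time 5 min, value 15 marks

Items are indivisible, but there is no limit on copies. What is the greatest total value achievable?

137 marks

Best value-per-unit is Q4 at 34/4; filling with it alone gives 4×34 = 136.
Optimal mix: 3×Q4 + 1×Q10 → time 19, value 137.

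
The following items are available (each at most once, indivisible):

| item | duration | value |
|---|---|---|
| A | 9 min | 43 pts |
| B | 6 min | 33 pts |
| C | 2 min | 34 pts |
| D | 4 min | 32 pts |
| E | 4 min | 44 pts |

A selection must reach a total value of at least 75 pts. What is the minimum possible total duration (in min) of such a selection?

6

Subsets with value ≥ 75, sorted by total duration:
- C+E: duration 6, value 78
- D+E: duration 8, value 76
- C+D+E: duration 10, value 110
Minimum duration: 6 min.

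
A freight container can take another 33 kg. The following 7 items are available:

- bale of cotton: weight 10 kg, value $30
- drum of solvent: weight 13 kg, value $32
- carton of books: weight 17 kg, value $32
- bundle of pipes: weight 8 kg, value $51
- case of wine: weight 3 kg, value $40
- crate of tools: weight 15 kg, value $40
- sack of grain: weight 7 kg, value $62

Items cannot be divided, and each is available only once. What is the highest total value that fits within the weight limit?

Check high-value combinations within 33 kg:
- bundle of pipes+case of wine+crate of tools+sack of grain: weight 8+3+15+7=33, value 51+40+40+62=193
- drum of solvent+bundle of pipes+case of wine+sack of grain: weight 13+8+3+7=31, value 32+51+40+62=185
- bale of cotton+bundle of pipes+case of wine+sack of grain: weight 10+8+3+7=28, value 30+51+40+62=183
- bale of cotton+drum of solvent+case of wine+sack of grain: weight 10+13+3+7=33, value 30+32+40+62=164
Best: $193.

$193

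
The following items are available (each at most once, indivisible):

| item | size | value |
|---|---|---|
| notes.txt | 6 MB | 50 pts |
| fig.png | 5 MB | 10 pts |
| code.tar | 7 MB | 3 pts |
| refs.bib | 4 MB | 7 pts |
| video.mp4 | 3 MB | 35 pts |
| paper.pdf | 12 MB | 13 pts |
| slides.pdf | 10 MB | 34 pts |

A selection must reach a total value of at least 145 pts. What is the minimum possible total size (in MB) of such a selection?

Subsets with value ≥ 145, sorted by total size:
- notes.txt+fig.png+refs.bib+video.mp4+paper.pdf+slides.pdf: size 40, value 149
- notes.txt+fig.png+code.tar+video.mp4+paper.pdf+slides.pdf: size 43, value 145
Minimum size: 40 MB.

40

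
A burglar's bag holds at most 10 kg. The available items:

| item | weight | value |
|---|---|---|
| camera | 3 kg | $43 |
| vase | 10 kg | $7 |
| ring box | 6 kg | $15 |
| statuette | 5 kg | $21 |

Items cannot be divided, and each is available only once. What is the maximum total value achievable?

$64

Check high-value combinations within 10 kg:
- camera+statuette: weight 3+5=8, value 43+21=64
- camera+ring box: weight 3+6=9, value 43+15=58
- camera: weight 3, value 43
- statuette: weight 5, value 21
Best: $64.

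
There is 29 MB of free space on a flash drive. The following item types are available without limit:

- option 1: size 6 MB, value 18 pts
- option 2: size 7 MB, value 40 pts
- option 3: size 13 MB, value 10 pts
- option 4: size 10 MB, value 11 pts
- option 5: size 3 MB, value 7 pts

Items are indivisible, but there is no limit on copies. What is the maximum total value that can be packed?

Best value-per-unit is option 2 at 40/7, and filling with it alone uses size 4×7=28. No mix of the others beats 4×40 = 160.

160 pts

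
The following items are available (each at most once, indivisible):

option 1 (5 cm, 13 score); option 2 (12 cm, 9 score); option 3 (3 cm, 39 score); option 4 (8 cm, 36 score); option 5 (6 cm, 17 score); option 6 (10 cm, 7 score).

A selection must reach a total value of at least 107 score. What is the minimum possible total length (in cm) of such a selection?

32

Subsets with value ≥ 107, sorted by total length:
- option 1+option 3+option 4+option 5+option 6: length 32, value 112
- option 1+option 2+option 3+option 4+option 5: length 34, value 114
- option 2+option 3+option 4+option 5+option 6: length 39, value 108
Minimum length: 32 cm.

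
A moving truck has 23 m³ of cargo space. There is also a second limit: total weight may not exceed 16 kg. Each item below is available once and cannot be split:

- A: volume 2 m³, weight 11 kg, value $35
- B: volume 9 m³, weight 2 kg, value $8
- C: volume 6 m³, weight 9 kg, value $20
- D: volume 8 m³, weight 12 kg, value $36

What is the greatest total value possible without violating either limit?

$44

Feasible sets respecting both limits:
- B+D: volume 17, weight 14, value 44
- A+B: volume 11, weight 13, value 43
- D: volume 8, weight 12, value 36
- A: volume 2, weight 11, value 35
Best: $44.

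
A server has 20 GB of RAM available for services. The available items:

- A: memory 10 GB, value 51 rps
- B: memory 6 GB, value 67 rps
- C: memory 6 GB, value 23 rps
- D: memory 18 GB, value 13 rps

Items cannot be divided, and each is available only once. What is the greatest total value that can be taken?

118 rps

Check high-value combinations within 20 GB:
- A+B: memory 10+6=16, value 51+67=118
- B+C: memory 6+6=12, value 67+23=90
- A+C: memory 10+6=16, value 51+23=74
- B: memory 6, value 67
- A: memory 10, value 51
Best: 118 rps.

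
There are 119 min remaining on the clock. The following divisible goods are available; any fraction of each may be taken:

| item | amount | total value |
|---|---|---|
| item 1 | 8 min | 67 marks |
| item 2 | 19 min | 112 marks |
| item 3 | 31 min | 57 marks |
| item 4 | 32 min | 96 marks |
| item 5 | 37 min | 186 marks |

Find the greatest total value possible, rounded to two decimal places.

503.29

Take in order of value per unit:
- item 1 (67/8 per unit): all 8 → value 67, running total 67.00
- item 2 (112/19 per unit): all 19 → value 112, running total 179.00
- item 5 (186/37 per unit): all 37 → value 186, running total 365.00
- item 4 (96/32 per unit): all 32 → value 96, running total 461.00
- item 3 (57/31 per unit): 23 of 31 → value 23×57/31 = 42.2903, running total 503.29
Total 503.29.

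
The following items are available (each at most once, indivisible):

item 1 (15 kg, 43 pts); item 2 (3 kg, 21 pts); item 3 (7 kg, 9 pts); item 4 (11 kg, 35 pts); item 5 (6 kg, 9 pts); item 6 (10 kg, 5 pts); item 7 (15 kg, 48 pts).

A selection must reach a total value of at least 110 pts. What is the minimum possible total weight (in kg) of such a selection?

Subsets with value ≥ 110, sorted by total weight:
- item 1+item 2+item 7: weight 33, value 112
- item 2+item 4+item 5+item 7: weight 35, value 113
- item 2+item 3+item 4+item 7: weight 36, value 113
- item 1+item 2+item 5+item 7: weight 39, value 121
Minimum weight: 33 kg.

33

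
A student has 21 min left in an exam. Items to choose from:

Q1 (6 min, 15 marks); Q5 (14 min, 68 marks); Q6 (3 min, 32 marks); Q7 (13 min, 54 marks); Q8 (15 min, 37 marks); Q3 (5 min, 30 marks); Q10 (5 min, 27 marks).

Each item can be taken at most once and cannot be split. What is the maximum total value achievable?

This is a 0/1 knapsack; check combinations near the capacity.
- Q6+Q7+Q3: time 3+13+5=21, value 32+54+30=116
- Q6+Q7+Q10: time 3+13+5=21, value 32+54+27=113
- Q1+Q6+Q3+Q10: time 6+3+5+5=19, value 15+32+30+27=104
Best: 116 marks.

116 marks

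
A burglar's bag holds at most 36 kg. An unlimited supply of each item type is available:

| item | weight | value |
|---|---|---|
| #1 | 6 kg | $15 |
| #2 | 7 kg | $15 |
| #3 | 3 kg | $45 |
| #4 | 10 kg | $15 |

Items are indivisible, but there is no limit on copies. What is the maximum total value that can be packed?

$540

Best value-per-unit is #3 at 45/3, and filling with it alone uses weight 12×3=36. No mix of the others beats 12×45 = 540.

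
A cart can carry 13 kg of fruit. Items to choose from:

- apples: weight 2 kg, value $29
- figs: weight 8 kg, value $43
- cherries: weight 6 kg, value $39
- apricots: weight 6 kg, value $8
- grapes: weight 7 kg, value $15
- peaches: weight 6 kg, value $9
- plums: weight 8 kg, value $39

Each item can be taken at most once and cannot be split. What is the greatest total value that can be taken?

This is a 0/1 knapsack; check combinations near the capacity.
- apples+figs: weight 2+8=10, value 29+43=72
- apples+cherries: weight 2+6=8, value 29+39=68
- apples+plums: weight 2+8=10, value 29+39=68
Best: $72.

$72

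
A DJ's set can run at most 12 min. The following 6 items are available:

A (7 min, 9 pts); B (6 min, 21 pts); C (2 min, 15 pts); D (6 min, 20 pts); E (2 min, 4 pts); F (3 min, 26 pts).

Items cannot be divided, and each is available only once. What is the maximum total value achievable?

This is a 0/1 knapsack; check combinations near the capacity.
- B+C+F: duration 6+2+3=11, value 21+15+26=62
- C+D+F: duration 2+6+3=11, value 15+20+26=61
- B+E+F: duration 6+2+3=11, value 21+4+26=51
- D+E+F: duration 6+2+3=11, value 20+4+26=50
- A+C+F: duration 7+2+3=12, value 9+15+26=50
Best: 62 pts.

62 pts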